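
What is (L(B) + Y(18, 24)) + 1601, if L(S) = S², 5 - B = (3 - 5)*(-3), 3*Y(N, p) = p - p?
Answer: 1602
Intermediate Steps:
Y(N, p) = 0 (Y(N, p) = (p - p)/3 = (⅓)*0 = 0)
B = -1 (B = 5 - (3 - 5)*(-3) = 5 - (-2)*(-3) = 5 - 1*6 = 5 - 6 = -1)
(L(B) + Y(18, 24)) + 1601 = ((-1)² + 0) + 1601 = (1 + 0) + 1601 = 1 + 1601 = 1602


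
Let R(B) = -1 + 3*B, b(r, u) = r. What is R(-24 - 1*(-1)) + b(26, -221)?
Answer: -44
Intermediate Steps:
R(-24 - 1*(-1)) + b(26, -221) = (-1 + 3*(-24 - 1*(-1))) + 26 = (-1 + 3*(-24 + 1)) + 26 = (-1 + 3*(-23)) + 26 = (-1 - 69) + 26 = -70 + 26 = -44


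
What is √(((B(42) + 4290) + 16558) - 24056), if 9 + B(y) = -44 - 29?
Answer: I*√3290 ≈ 57.359*I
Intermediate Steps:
B(y) = -82 (B(y) = -9 + (-44 - 29) = -9 - 73 = -82)
√(((B(42) + 4290) + 16558) - 24056) = √(((-82 + 4290) + 16558) - 24056) = √((4208 + 16558) - 24056) = √(20766 - 24056) = √(-3290) = I*√3290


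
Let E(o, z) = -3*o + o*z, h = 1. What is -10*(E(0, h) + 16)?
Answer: -160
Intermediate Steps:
-10*(E(0, h) + 16) = -10*(0*(-3 + 1) + 16) = -10*(0*(-2) + 16) = -10*(0 + 16) = -10*16 = -160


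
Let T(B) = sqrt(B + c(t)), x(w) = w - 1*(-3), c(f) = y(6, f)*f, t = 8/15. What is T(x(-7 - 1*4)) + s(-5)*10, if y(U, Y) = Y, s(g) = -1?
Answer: -10 + 2*I*sqrt(434)/15 ≈ -10.0 + 2.7777*I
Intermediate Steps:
t = 8/15 (t = 8*(1/15) = 8/15 ≈ 0.53333)
c(f) = f**2 (c(f) = f*f = f**2)
x(w) = 3 + w (x(w) = w + 3 = 3 + w)
T(B) = sqrt(64/225 + B) (T(B) = sqrt(B + (8/15)**2) = sqrt(B + 64/225) = sqrt(64/225 + B))
T(x(-7 - 1*4)) + s(-5)*10 = sqrt(64 + 225*(3 + (-7 - 1*4)))/15 - 1*10 = sqrt(64 + 225*(3 + (-7 - 4)))/15 - 10 = sqrt(64 + 225*(3 - 11))/15 - 10 = sqrt(64 + 225*(-8))/15 - 10 = sqrt(64 - 1800)/15 - 10 = sqrt(-1736)/15 - 10 = (2*I*sqrt(434))/15 - 10 = 2*I*sqrt(434)/15 - 10 = -10 + 2*I*sqrt(434)/15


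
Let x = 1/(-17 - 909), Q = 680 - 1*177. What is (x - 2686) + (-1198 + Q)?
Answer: -3130807/926 ≈ -3381.0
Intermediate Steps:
Q = 503 (Q = 680 - 177 = 503)
x = -1/926 (x = 1/(-926) = -1/926 ≈ -0.0010799)
(x - 2686) + (-1198 + Q) = (-1/926 - 2686) + (-1198 + 503) = -2487237/926 - 695 = -3130807/926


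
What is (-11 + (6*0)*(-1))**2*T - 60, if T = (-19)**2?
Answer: 43621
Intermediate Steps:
T = 361
(-11 + (6*0)*(-1))**2*T - 60 = (-11 + (6*0)*(-1))**2*361 - 60 = (-11 + 0*(-1))**2*361 - 60 = (-11 + 0)**2*361 - 60 = (-11)**2*361 - 60 = 121*361 - 60 = 43681 - 60 = 43621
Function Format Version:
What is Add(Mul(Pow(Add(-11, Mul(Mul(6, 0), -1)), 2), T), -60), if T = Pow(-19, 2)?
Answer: 43621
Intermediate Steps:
T = 361
Add(Mul(Pow(Add(-11, Mul(Mul(6, 0), -1)), 2), T), -60) = Add(Mul(Pow(Add(-11, Mul(Mul(6, 0), -1)), 2), 361), -60) = Add(Mul(Pow(Add(-11, Mul(0, -1)), 2), 361), -60) = Add(Mul(Pow(Add(-11, 0), 2), 361), -60) = Add(Mul(Pow(-11, 2), 361), -60) = Add(Mul(121, 361), -60) = Add(43681, -60) = 43621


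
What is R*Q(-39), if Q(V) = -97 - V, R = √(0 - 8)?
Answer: -116*I*√2 ≈ -164.05*I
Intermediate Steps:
R = 2*I*√2 (R = √(-8) = 2*I*√2 ≈ 2.8284*I)
R*Q(-39) = (2*I*√2)*(-97 - 1*(-39)) = (2*I*√2)*(-97 + 39) = (2*I*√2)*(-58) = -116*I*√2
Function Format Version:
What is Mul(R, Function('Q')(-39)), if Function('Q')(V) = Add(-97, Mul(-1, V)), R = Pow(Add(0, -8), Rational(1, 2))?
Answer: Mul(-116, I, Pow(2, Rational(1, 2))) ≈ Mul(-164.05, I)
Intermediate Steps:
R = Mul(2, I, Pow(2, Rational(1, 2))) (R = Pow(-8, Rational(1, 2)) = Mul(2, I, Pow(2, Rational(1, 2))) ≈ Mul(2.8284, I))
Mul(R, Function('Q')(-39)) = Mul(Mul(2, I, Pow(2, Rational(1, 2))), Add(-97, Mul(-1, -39))) = Mul(Mul(2, I, Pow(2, Rational(1, 2))), Add(-97, 39)) = Mul(Mul(2, I, Pow(2, Rational(1, 2))), -58) = Mul(-116, I, Pow(2, Rational(1, 2)))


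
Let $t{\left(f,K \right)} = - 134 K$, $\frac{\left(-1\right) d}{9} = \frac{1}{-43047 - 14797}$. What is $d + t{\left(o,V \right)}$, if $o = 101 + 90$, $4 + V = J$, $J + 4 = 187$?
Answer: $- \frac{1387446175}{57844} \approx -23986.0$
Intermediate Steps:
$J = 183$ ($J = -4 + 187 = 183$)
$d = \frac{9}{57844}$ ($d = - \frac{9}{-43047 - 14797} = - \frac{9}{-57844} = \left(-9\right) \left(- \frac{1}{57844}\right) = \frac{9}{57844} \approx 0.00015559$)
$V = 179$ ($V = -4 + 183 = 179$)
$o = 191$
$d + t{\left(o,V \right)} = \frac{9}{57844} - 23986 = - \frac{1387446175}{57844}$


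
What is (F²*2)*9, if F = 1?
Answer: 18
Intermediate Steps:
(F²*2)*9 = (1²*2)*9 = (1*2)*9 = 2*9 = 18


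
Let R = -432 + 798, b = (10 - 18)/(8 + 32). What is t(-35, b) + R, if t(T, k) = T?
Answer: 331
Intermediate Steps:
b = -1/5 (b = -8/40 = -8*1/40 = -1/5 ≈ -0.20000)
R = 366
t(-35, b) + R = -35 + 366 = 331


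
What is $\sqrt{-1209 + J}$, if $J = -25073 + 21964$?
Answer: $i \sqrt{4318} \approx 65.711 i$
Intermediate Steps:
$J = -3109$
$\sqrt{-1209 + J} = \sqrt{-1209 - 3109} = \sqrt{-4318} = i \sqrt{4318}$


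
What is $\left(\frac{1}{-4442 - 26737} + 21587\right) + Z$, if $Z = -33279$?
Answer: $- \frac{364544869}{31179} \approx -11692.0$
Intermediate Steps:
$\left(\frac{1}{-4442 - 26737} + 21587\right) + Z = \left(\frac{1}{-4442 - 26737} + 21587\right) - 33279 = \left(\frac{1}{-31179} + 21587\right) - 33279 = \left(- \frac{1}{31179} + 21587\right) - 33279 = \frac{673061072}{31179} - 33279 = - \frac{364544869}{31179}$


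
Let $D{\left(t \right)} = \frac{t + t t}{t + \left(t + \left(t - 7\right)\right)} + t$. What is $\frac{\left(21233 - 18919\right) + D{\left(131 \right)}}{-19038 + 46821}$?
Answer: $\frac{160177}{1787373} \approx 0.089616$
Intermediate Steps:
$D{\left(t \right)} = t + \frac{t + t^{2}}{-7 + 3 t}$ ($D{\left(t \right)} = \frac{t + t^{2}}{t + \left(t + \left(-7 + t\right)\right)} + t = \frac{t + t^{2}}{t + \left(-7 + 2 t\right)} + t = \frac{t + t^{2}}{-7 + 3 t} + t = t + \frac{t + t^{2}}{-7 + 3 t}$)
$\frac{\left(21233 - 18919\right) + D{\left(131 \right)}}{-19038 + 46821} = \frac{\left(21233 - 18919\right) + 2 \cdot 131 \frac{1}{-7 + 3 \cdot 131} \left(-3 + 2 \cdot 131\right)}{-19038 + 46821} = \frac{2314 + 2 \cdot 131 \frac{1}{-7 + 393} \left(-3 + 262\right)}{27783} = \left(2314 + 2 \cdot 131 \cdot \frac{1}{386} \cdot 259\right) \frac{1}{27783} = \left(2314 + \frac{33929}{193}\right) \frac{1}{27783} = \frac{480531}{193} \cdot \frac{1}{27783} = \frac{160177}{1787373}$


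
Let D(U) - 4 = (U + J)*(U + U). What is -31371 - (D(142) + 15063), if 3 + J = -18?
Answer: -80802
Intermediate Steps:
J = -21 (J = -3 - 18 = -21)
D(U) = 4 + 2*U*(-21 + U) (D(U) = 4 + (U - 21)*(U + U) = 4 + (-21 + U)*(2*U) = 4 + 2*U*(-21 + U))
-31371 - (D(142) + 15063) = -31371 - ((4 - 42*142 + 2*142**2) + 15063) = -31371 - ((4 - 5964 + 2*20164) + 15063) = -31371 - ((4 - 5964 + 40328) + 15063) = -31371 - (34368 + 15063) = -31371 - 1*49431 = -31371 - 49431 = -80802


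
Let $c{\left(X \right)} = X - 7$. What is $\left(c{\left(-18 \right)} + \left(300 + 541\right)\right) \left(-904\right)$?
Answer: $-737664$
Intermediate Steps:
$c{\left(X \right)} = -7 + X$
$\left(c{\left(-18 \right)} + \left(300 + 541\right)\right) \left(-904\right) = \left(\left(-7 - 18\right) + \left(300 + 541\right)\right) \left(-904\right) = \left(-25 + 841\right) \left(-904\right) = 816 \left(-904\right) = -737664$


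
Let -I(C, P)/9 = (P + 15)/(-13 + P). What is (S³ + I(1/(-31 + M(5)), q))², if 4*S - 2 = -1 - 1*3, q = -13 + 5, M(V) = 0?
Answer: 529/64 ≈ 8.2656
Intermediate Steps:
q = -8
S = -½ (S = ½ + (-1 - 1*3)/4 = ½ + (-1 - 3)/4 = ½ + (¼)*(-4) = ½ - 1 = -½ ≈ -0.50000)
I(C, P) = -9*(15 + P)/(-13 + P) (I(C, P) = -9*(P + 15)/(-13 + P) = -9*(15 + P)/(-13 + P))
(S³ + I(1/(-31 + M(5)), q))² = ((-½)³ + 9*(-15 - 1*(-8))/(-13 - 8))² = (-⅛ + 9*(-15 + 8)/(-21))² = (-⅛ + 9*(-1/21)*(-7))² = (-⅛ + 3)² = (23/8)² = 529/64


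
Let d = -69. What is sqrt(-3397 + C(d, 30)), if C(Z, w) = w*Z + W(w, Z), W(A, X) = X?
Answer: 4*I*sqrt(346) ≈ 74.404*I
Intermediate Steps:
C(Z, w) = Z + Z*w (C(Z, w) = w*Z + Z = Z*w + Z = Z + Z*w)
sqrt(-3397 + C(d, 30)) = sqrt(-3397 - 69*(1 + 30)) = sqrt(-3397 - 69*31) = sqrt(-3397 - 2139) = sqrt(-5536) = 4*I*sqrt(346)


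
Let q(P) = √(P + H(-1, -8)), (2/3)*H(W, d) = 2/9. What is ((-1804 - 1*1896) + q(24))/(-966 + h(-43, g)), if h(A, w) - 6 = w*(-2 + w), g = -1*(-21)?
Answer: 3700/561 - √219/1683 ≈ 6.5866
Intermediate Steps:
g = 21
h(A, w) = 6 + w*(-2 + w)
H(W, d) = ⅓ (H(W, d) = 3*(2/9)/2 = 3*(2*(⅑))/2 = (3/2)*(2/9) = ⅓)
q(P) = √(⅓ + P) (q(P) = √(P + ⅓) = √(⅓ + P))
((-1804 - 1*1896) + q(24))/(-966 + h(-43, g)) = ((-1804 - 1*1896) + √(3 + 9*24)/3)/(-966 + (6 + 21² - 2*21)) = ((-1804 - 1896) + √(3 + 216)/3)/(-966 + (6 + 441 - 42)) = (-3700 + √219/3)/(-966 + 405) = (-3700 + √219/3)/(-561) = (-3700 + √219/3)*(-1/561) = 3700/561 - √219/1683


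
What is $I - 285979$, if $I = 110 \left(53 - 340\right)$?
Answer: $-317549$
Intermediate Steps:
$I = -31570$ ($I = 110 \left(-287\right) = -31570$)
$I - 285979 = -31570 - 285979 = -317549$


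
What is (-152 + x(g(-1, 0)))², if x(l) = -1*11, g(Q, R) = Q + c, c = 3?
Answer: 26569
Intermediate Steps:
g(Q, R) = 3 + Q (g(Q, R) = Q + 3 = 3 + Q)
x(l) = -11
(-152 + x(g(-1, 0)))² = (-152 - 11)² = (-163)² = 26569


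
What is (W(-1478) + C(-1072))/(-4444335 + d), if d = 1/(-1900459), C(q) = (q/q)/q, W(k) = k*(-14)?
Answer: -42155645156757/9054408354149152 ≈ -0.0046558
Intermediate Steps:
W(k) = -14*k
C(q) = 1/q
d = -1/1900459 ≈ -5.2619e-7
(W(-1478) + C(-1072))/(-4444335 + d) = (-14*(-1478) + 1/(-1072))/(-4444335 - 1/1900459) = (20692 - 1/1072)/(-8446276449766/1900459) = (22181823/1072)*(-1900459/8446276449766) = -42155645156757/9054408354149152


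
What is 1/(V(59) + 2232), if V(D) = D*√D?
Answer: 2232/4776445 - 59*√59/4776445 ≈ 0.00037241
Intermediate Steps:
V(D) = D^(3/2)
1/(V(59) + 2232) = 1/(59^(3/2) + 2232) = 1/(59*√59 + 2232) = 1/(2232 + 59*√59)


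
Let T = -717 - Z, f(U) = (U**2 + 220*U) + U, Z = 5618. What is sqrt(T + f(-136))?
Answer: I*sqrt(17895) ≈ 133.77*I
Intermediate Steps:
f(U) = U**2 + 221*U
T = -6335 (T = -717 - 1*5618 = -717 - 5618 = -6335)
sqrt(T + f(-136)) = sqrt(-6335 - 136*(221 - 136)) = sqrt(-6335 - 136*85) = sqrt(-6335 - 11560) = sqrt(-17895) = I*sqrt(17895)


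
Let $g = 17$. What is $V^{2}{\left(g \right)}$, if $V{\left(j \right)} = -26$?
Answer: $676$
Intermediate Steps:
$V^{2}{\left(g \right)} = \left(-26\right)^{2} = 676$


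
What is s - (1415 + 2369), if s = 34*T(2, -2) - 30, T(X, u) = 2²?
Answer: -3678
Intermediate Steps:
T(X, u) = 4
s = 106 (s = 34*4 - 30 = 136 - 30 = 106)
s - (1415 + 2369) = 106 - (1415 + 2369) = 106 - 1*3784 = 106 - 3784 = -3678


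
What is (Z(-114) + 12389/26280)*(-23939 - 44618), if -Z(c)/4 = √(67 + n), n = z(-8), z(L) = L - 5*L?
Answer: -849352673/26280 + 822684*√11 ≈ 2.6962e+6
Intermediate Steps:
z(L) = -4*L
n = 32 (n = -4*(-8) = 32)
Z(c) = -12*√11 (Z(c) = -4*√(67 + 32) = -12*√11)
(Z(-114) + 12389/26280)*(-23939 - 44618) = (-12*√11 + 12389/26280)*(-23939 - 44618) = (-12*√11 + 12389*(1/26280))*(-68557) = (-12*√11 + 12389/26280)*(-68557) = (12389/26280 - 12*√11)*(-68557) = -849352673/26280 + 822684*√11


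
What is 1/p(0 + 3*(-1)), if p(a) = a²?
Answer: ⅑ ≈ 0.11111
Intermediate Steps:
1/p(0 + 3*(-1)) = 1/((0 + 3*(-1))²) = 1/((0 - 3)²) = 1/((-3)²) = 1/9 = ⅑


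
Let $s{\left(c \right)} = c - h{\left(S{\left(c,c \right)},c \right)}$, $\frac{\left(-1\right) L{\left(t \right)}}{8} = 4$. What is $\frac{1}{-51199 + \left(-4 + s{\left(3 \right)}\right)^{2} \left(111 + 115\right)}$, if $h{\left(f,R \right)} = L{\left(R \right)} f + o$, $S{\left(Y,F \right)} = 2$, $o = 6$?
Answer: $\frac{1}{683075} \approx 1.464 \cdot 10^{-6}$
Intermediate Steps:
$L{\left(t \right)} = -32$ ($L{\left(t \right)} = \left(-8\right) 4 = -32$)
$h{\left(f,R \right)} = 6 - 32 f$ ($h{\left(f,R \right)} = - 32 f + 6 = 6 - 32 f$)
$s{\left(c \right)} = 58 + c$ ($s{\left(c \right)} = c - \left(6 - 64\right) = c - -58 = c + 58 = 58 + c$)
$\frac{1}{-51199 + \left(-4 + s{\left(3 \right)}\right)^{2} \left(111 + 115\right)} = \frac{1}{-51199 + \left(-4 + \left(58 + 3\right)\right)^{2} \left(111 + 115\right)} = \frac{1}{-51199 + \left(-4 + 61\right)^{2} \cdot 226} = \frac{1}{-51199 + 57^{2} \cdot 226} = \frac{1}{-51199 + 3249 \cdot 226} = \frac{1}{-51199 + 734274} = \frac{1}{683075}$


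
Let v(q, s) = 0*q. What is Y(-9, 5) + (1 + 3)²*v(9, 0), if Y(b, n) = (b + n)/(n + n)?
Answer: -⅖ ≈ -0.40000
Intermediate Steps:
Y(b, n) = (b + n)/(2*n) (Y(b, n) = (b + n)/((2*n)) = (b + n)*(1/(2*n)) = (b + n)/(2*n))
v(q, s) = 0
Y(-9, 5) + (1 + 3)²*v(9, 0) = (½)*(-9 + 5)/5 + (1 + 3)²*0 = (½)*(⅕)*(-4) + 4²*0 = -⅖ + 16*0 = -⅖ + 0 = -⅖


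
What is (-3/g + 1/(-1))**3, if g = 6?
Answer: -27/8 ≈ -3.3750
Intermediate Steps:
(-3/g + 1/(-1))**3 = (-3/6 + 1/(-1))**3 = (-3*1/6 + 1*(-1))**3 = (-1/2 - 1)**3 = (-3/2)**3 = -27/8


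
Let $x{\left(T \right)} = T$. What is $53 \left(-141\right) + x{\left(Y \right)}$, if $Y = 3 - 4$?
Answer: $-7474$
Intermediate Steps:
$Y = -1$
$53 \left(-141\right) + x{\left(Y \right)} = 53 \left(-141\right) - 1 = -7473 - 1 = -7474$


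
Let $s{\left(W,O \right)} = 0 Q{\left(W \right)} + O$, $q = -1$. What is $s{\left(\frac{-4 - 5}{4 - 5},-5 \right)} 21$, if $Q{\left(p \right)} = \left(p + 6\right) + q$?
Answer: $-105$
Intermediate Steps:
$Q{\left(p \right)} = 5 + p$ ($Q{\left(p \right)} = \left(p + 6\right) - 1 = \left(6 + p\right) - 1 = 5 + p$)
$s{\left(W,O \right)} = O$ ($s{\left(W,O \right)} = 0 \left(5 + W\right) + O = 0 + O = O$)
$s{\left(\frac{-4 - 5}{4 - 5},-5 \right)} 21 = \left(-5\right) 21 = -105$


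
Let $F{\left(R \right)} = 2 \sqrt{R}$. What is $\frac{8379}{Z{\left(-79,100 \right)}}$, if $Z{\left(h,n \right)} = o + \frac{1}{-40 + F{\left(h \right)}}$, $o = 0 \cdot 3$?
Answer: $-335160 + 16758 i \sqrt{79} \approx -3.3516 \cdot 10^{5} + 1.4895 \cdot 10^{5} i$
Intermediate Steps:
$o = 0$
$Z{\left(h,n \right)} = \frac{1}{-40 + 2 \sqrt{h}}$ ($Z{\left(h,n \right)} = 0 + \frac{1}{-40 + 2 \sqrt{h}} = \frac{1}{-40 + 2 \sqrt{h}}$)
$\frac{8379}{Z{\left(-79,100 \right)}} = \frac{8379}{\frac{1}{2} \frac{1}{-20 + \sqrt{-79}}} = \frac{8379}{\frac{1}{2} \frac{1}{-20 + i \sqrt{79}}} = 8379 \left(-40 + 2 i \sqrt{79}\right) = -335160 + 16758 i \sqrt{79}$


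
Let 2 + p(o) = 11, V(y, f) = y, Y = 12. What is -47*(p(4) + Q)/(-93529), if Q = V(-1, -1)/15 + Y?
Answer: 14758/1402935 ≈ 0.010519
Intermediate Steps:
Q = 179/15 (Q = -1/15 + 12 = 179/15 ≈ 11.933)
p(o) = 9 (p(o) = -2 + 11 = 9)
-47*(p(4) + Q)/(-93529) = -47*(9 + 179/15)/(-93529) = -47*314/15*(-1/93529) = -14758/15*(-1/93529) = 14758/1402935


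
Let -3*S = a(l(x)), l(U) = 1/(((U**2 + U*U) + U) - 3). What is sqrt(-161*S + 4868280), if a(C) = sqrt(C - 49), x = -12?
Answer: 2*sqrt(1851163470 + 598*I*sqrt(57057))/39 ≈ 2206.4 + 0.085127*I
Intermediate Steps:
l(U) = 1/(-3 + U + 2*U**2) (l(U) = 1/(((U**2 + U**2) + U) - 3) = 1/((2*U**2 + U) - 3) = 1/((U + 2*U**2) - 3) = 1/(-3 + U + 2*U**2))
a(C) = sqrt(-49 + C)
S = -8*I*sqrt(57057)/819 (S = -sqrt(-49 + 1/(-3 - 12 + 2*(-12)**2))/3 = -sqrt(-49 + 1/(-3 - 12 + 2*144))/3 = -sqrt(-49 + 1/(-3 - 12 + 288))/3 = -sqrt(-49 + 1/273)/3 = -8*I*sqrt(57057)/819 ≈ -2.3332*I)
sqrt(-161*S + 4868280) = sqrt(-(-184)*I*sqrt(57057)/117 + 4868280) = sqrt(184*I*sqrt(57057)/117 + 4868280) = sqrt(4868280 + 184*I*sqrt(57057)/117)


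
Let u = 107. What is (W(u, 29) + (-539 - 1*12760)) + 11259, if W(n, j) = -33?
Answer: -2073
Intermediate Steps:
(W(u, 29) + (-539 - 1*12760)) + 11259 = (-33 + (-539 - 1*12760)) + 11259 = (-33 + (-539 - 12760)) + 11259 = (-33 - 13299) + 11259 = -13332 + 11259 = -2073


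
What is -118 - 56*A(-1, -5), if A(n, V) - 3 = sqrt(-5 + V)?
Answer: -286 - 56*I*sqrt(10) ≈ -286.0 - 177.09*I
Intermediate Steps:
A(n, V) = 3 + sqrt(-5 + V)
-118 - 56*A(-1, -5) = -118 - 56*(3 + sqrt(-5 - 5)) = -118 - 56*(3 + sqrt(-10)) = -118 - 56*(3 + I*sqrt(10)) = -118 + (-168 - 56*I*sqrt(10)) = -286 - 56*I*sqrt(10)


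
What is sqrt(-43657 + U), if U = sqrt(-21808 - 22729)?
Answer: sqrt(-43657 + I*sqrt(44537)) ≈ 0.505 + 208.94*I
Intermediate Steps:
U = I*sqrt(44537) (U = sqrt(-44537) = I*sqrt(44537) ≈ 211.04*I)
sqrt(-43657 + U) = sqrt(-43657 + I*sqrt(44537))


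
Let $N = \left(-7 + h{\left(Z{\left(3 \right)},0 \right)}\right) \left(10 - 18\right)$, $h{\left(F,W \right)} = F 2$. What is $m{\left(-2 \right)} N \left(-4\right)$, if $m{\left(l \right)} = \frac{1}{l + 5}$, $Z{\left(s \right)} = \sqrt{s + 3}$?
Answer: $- \frac{224}{3} + \frac{64 \sqrt{6}}{3} \approx -22.411$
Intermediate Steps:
$Z{\left(s \right)} = \sqrt{3 + s}$
$h{\left(F,W \right)} = 2 F$
$m{\left(l \right)} = \frac{1}{5 + l}$
$N = 56 - 16 \sqrt{6}$ ($N = \left(-7 + 2 \sqrt{3 + 3}\right) \left(10 - 18\right) = \left(-7 + 2 \sqrt{6}\right) \left(-8\right) = 56 - 16 \sqrt{6} \approx 16.808$)
$m{\left(-2 \right)} N \left(-4\right) = \frac{56 - 16 \sqrt{6}}{5 - 2} \left(-4\right) = \frac{56 - 16 \sqrt{6}}{3} \left(-4\right) = \left(\frac{56}{3} - \frac{16 \sqrt{6}}{3}\right) \left(-4\right) = - \frac{224}{3} + \frac{64 \sqrt{6}}{3}$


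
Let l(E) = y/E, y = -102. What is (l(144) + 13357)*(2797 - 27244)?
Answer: -2612170099/8 ≈ -3.2652e+8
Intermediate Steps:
l(E) = -102/E
(l(144) + 13357)*(2797 - 27244) = (-102/144 + 13357)*(2797 - 27244) = (-102*1/144 + 13357)*(-24447) = (-17/24 + 13357)*(-24447) = (320551/24)*(-24447) = -2612170099/8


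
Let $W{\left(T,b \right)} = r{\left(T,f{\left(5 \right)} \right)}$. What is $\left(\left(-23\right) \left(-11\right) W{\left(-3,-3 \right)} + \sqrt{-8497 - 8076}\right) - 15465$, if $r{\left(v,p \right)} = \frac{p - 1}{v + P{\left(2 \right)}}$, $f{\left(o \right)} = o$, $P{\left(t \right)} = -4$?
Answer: $- \frac{109267}{7} + i \sqrt{16573} \approx -15610.0 + 128.74 i$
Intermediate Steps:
$r{\left(v,p \right)} = \frac{-1 + p}{-4 + v}$ ($r{\left(v,p \right)} = \frac{p - 1}{v - 4} = \frac{-1 + p}{-4 + v}$)
$W{\left(T,b \right)} = \frac{4}{-4 + T}$ ($W{\left(T,b \right)} = \frac{-1 + 5}{-4 + T} = \frac{1}{-4 + T} 4 = \frac{4}{-4 + T}$)
$\left(\left(-23\right) \left(-11\right) W{\left(-3,-3 \right)} + \sqrt{-8497 - 8076}\right) - 15465 = \left(\left(-23\right) \left(-11\right) \frac{4}{-4 - 3} + \sqrt{-8497 - 8076}\right) - 15465 = \left(253 \frac{4}{-7} + \sqrt{-16573}\right) - 15465 = \left(253 \cdot 4 \left(- \frac{1}{7}\right) + i \sqrt{16573}\right) - 15465 = \left(253 \left(- \frac{4}{7}\right) + i \sqrt{16573}\right) - 15465 = \left(- \frac{1012}{7} + i \sqrt{16573}\right) - 15465 = - \frac{109267}{7} + i \sqrt{16573}$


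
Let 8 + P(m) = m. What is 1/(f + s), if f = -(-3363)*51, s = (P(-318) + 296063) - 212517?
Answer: 1/254733 ≈ 3.9257e-6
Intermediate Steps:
P(m) = -8 + m
s = 83220 (s = ((-8 - 318) + 296063) - 212517 = (-326 + 296063) - 212517 = 295737 - 212517 = 83220)
f = 171513 (f = -3363*(-51) = 171513)
1/(f + s) = 1/(171513 + 83220) = 1/254733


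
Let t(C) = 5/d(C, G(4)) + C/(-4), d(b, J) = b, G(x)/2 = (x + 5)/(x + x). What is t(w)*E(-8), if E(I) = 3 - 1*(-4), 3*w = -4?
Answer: -287/12 ≈ -23.917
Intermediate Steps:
w = -4/3 (w = (⅓)*(-4) = -4/3 ≈ -1.3333)
E(I) = 7 (E(I) = 3 + 4 = 7)
G(x) = (5 + x)/x (G(x) = 2*((x + 5)/(x + x)) = 2*((5 + x)/((2*x))) = 2*((5 + x)*(1/(2*x))) = 2*((5 + x)/(2*x)) = (5 + x)/x)
t(C) = 5/C - C/4 (t(C) = 5/C + C/(-4) = 5/C + C*(-¼) = 5/C - C/4)
t(w)*E(-8) = (5/(-4/3) - ¼*(-4/3))*7 = (5*(-¾) + ⅓)*7 = (-15/4 + ⅓)*7 = -41/12*7 = -287/12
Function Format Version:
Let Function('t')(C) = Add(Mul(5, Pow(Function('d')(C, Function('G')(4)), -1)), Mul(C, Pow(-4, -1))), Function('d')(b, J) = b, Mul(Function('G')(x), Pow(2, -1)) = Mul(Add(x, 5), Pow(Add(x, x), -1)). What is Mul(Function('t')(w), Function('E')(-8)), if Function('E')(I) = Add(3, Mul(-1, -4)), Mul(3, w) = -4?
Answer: Rational(-287, 12) ≈ -23.917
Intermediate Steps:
w = Rational(-4, 3) (w = Mul(Rational(1, 3), -4) = Rational(-4, 3) ≈ -1.3333)
Function('E')(I) = 7 (Function('E')(I) = Add(3, 4) = 7)
Function('G')(x) = Mul(Pow(x, -1), Add(5, x)) (Function('G')(x) = Mul(2, Mul(Add(x, 5), Pow(Add(x, x), -1))) = Mul(2, Mul(Add(5, x), Pow(Mul(2, x), -1))) = Mul(2, Mul(Add(5, x), Mul(Rational(1, 2), Pow(x, -1)))) = Mul(2, Mul(Rational(1, 2), Pow(x, -1), Add(5, x))) = Mul(Pow(x, -1), Add(5, x)))
Function('t')(C) = Add(Mul(5, Pow(C, -1)), Mul(Rational(-1, 4), C)) (Function('t')(C) = Add(Mul(5, Pow(C, -1)), Mul(C, Pow(-4, -1))) = Add(Mul(5, Pow(C, -1)), Mul(C, Rational(-1, 4))) = Add(Mul(5, Pow(C, -1)), Mul(Rational(-1, 4), C)))
Mul(Function('t')(w), Function('E')(-8)) = Mul(Add(Mul(5, Pow(Rational(-4, 3), -1)), Mul(Rational(-1, 4), Rational(-4, 3))), 7) = Mul(Add(Mul(5, Rational(-3, 4)), Rational(1, 3)), 7) = Mul(Add(Rational(-15, 4), Rational(1, 3)), 7) = Mul(Rational(-41, 12), 7) = Rational(-287, 12)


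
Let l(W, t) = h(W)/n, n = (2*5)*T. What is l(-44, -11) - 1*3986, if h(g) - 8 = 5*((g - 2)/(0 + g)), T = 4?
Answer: -3507389/880 ≈ -3985.7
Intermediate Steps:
h(g) = 8 + 5*(-2 + g)/g (h(g) = 8 + 5*((g - 2)/(0 + g)) = 8 + 5*((-2 + g)/g) = 8 + 5*(-2 + g)/g)
n = 40 (n = (2*5)*4 = 10*4 = 40)
l(W, t) = 13/40 - 1/(4*W) (l(W, t) = (13 - 10/W)/40 = (13 - 10/W)*(1/40) = 13/40 - 1/(4*W))
l(-44, -11) - 1*3986 = (1/40)*(-10 + 13*(-44))/(-44) - 1*3986 = (1/40)*(-1/44)*(-10 - 572) - 3986 = (1/40)*(-1/44)*(-582) - 3986 = 291/880 - 3986 = -3507389/880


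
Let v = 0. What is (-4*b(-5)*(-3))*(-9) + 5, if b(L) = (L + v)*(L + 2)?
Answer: -1615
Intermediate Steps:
b(L) = L*(2 + L) (b(L) = (L + 0)*(L + 2) = L*(2 + L))
(-4*b(-5)*(-3))*(-9) + 5 = (-(-20)*(2 - 5)*(-3))*(-9) + 5 = (-(-20)*(-3)*(-3))*(-9) + 5 = (-4*15*(-3))*(-9) + 5 = -60*(-3)*(-9) + 5 = 180*(-9) + 5 = -1620 + 5 = -1615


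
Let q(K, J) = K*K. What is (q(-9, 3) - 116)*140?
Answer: -4900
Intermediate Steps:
q(K, J) = K²
(q(-9, 3) - 116)*140 = ((-9)² - 116)*140 = (81 - 116)*140 = -35*140 = -4900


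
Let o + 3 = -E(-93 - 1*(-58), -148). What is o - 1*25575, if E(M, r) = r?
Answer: -25430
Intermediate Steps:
o = 145 (o = -3 - 1*(-148) = -3 + 148 = 145)
o - 1*25575 = 145 - 1*25575 = 145 - 25575 = -25430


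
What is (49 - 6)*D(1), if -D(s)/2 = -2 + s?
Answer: 86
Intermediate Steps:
D(s) = 4 - 2*s (D(s) = -2*(-2 + s) = 4 - 2*s)
(49 - 6)*D(1) = (49 - 6)*(4 - 2*1) = 43*(4 - 2) = 43*2 = 86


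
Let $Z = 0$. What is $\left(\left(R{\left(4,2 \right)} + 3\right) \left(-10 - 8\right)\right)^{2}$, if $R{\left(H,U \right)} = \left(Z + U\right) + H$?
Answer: $26244$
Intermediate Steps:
$R{\left(H,U \right)} = H + U$ ($R{\left(H,U \right)} = \left(0 + U\right) + H = U + H = H + U$)
$\left(\left(R{\left(4,2 \right)} + 3\right) \left(-10 - 8\right)\right)^{2} = \left(\left(\left(4 + 2\right) + 3\right) \left(-10 - 8\right)\right)^{2} = \left(\left(6 + 3\right) \left(-18\right)\right)^{2} = \left(9 \left(-18\right)\right)^{2} = \left(-162\right)^{2} = 26244$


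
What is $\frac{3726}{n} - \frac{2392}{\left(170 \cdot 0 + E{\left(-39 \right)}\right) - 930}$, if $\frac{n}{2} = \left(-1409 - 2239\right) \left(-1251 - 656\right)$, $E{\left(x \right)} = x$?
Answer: $\frac{291970487}{118264512} \approx 2.4688$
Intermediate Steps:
$n = 13913472$ ($n = 2 \left(-1409 - 2239\right) \left(-1251 - 656\right) = 2 \left(\left(-3648\right) \left(-1907\right)\right) = 2 \cdot 6956736 = 13913472$)
$\frac{3726}{n} - \frac{2392}{\left(170 \cdot 0 + E{\left(-39 \right)}\right) - 930} = \frac{3726}{13913472} - \frac{2392}{\left(170 \cdot 0 - 39\right) - 930} = 3726 \cdot \frac{1}{13913472} - \frac{2392}{\left(0 - 39\right) - 930} = \frac{621}{2318912} - \frac{2392}{-39 - 930} = \frac{621}{2318912} - \frac{2392}{-969} = \frac{621}{2318912} - - \frac{2392}{969} = \frac{621}{2318912} + \frac{2392}{969} = \frac{291970487}{118264512}$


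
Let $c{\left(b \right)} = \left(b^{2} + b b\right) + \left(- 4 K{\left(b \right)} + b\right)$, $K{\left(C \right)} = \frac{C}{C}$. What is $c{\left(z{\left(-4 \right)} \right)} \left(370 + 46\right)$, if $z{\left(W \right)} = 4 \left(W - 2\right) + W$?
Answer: $638976$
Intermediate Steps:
$K{\left(C \right)} = 1$
$z{\left(W \right)} = -8 + 5 W$ ($z{\left(W \right)} = 4 \left(-2 + W\right) + W = \left(-8 + 4 W\right) + W = -8 + 5 W$)
$c{\left(b \right)} = -4 + b + 2 b^{2}$ ($c{\left(b \right)} = \left(b^{2} + b b\right) + \left(\left(-4\right) 1 + b\right) = \left(b^{2} + b^{2}\right) + \left(-4 + b\right) = 2 b^{2} + \left(-4 + b\right) = -4 + b + 2 b^{2}$)
$c{\left(z{\left(-4 \right)} \right)} \left(370 + 46\right) = \left(-4 + \left(-8 + 5 \left(-4\right)\right) + 2 \left(-8 + 5 \left(-4\right)\right)^{2}\right) \left(370 + 46\right) = \left(-4 - 28 + 2 \left(-8 - 20\right)^{2}\right) 416 = \left(-4 - 28 + 2 \left(-28\right)^{2}\right) 416 = \left(-4 - 28 + 2 \cdot 784\right) 416 = \left(-4 - 28 + 1568\right) 416 = 1536 \cdot 416 = 638976$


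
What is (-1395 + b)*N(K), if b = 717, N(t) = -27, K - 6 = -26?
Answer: 18306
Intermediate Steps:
K = -20 (K = 6 - 26 = -20)
(-1395 + b)*N(K) = (-1395 + 717)*(-27) = -678*(-27) = 18306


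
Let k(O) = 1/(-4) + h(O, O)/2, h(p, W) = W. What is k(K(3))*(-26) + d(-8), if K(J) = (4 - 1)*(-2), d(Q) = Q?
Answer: 153/2 ≈ 76.500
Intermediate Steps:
K(J) = -6 (K(J) = 3*(-2) = -6)
k(O) = -¼ + O/2 (k(O) = 1/(-4) + O/2 = 1*(-¼) + O*(½) = -¼ + O/2)
k(K(3))*(-26) + d(-8) = (-¼ + (½)*(-6))*(-26) - 8 = (-¼ - 3)*(-26) - 8 = -13/4*(-26) - 8 = 169/2 - 8 = 153/2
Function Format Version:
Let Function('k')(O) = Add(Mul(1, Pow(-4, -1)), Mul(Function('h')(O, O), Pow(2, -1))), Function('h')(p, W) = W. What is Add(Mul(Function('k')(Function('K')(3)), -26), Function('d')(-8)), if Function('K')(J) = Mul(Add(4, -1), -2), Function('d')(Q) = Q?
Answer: Rational(153, 2) ≈ 76.500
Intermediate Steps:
Function('K')(J) = -6 (Function('K')(J) = Mul(3, -2) = -6)
Function('k')(O) = Add(Rational(-1, 4), Mul(Rational(1, 2), O)) (Function('k')(O) = Add(Mul(1, Pow(-4, -1)), Mul(O, Pow(2, -1))) = Add(Mul(1, Rational(-1, 4)), Mul(O, Rational(1, 2))) = Add(Rational(-1, 4), Mul(Rational(1, 2), O)))
Add(Mul(Function('k')(Function('K')(3)), -26), Function('d')(-8)) = Add(Mul(Add(Rational(-1, 4), Mul(Rational(1, 2), -6)), -26), -8) = Add(Mul(Add(Rational(-1, 4), -3), -26), -8) = Add(Mul(Rational(-13, 4), -26), -8) = Add(Rational(169, 2), -8) = Rational(153, 2)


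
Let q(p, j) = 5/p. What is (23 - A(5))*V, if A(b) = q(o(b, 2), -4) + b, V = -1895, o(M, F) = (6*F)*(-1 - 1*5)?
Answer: -2465395/72 ≈ -34242.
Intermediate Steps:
o(M, F) = -36*F (o(M, F) = (6*F)*(-1 - 5) = (6*F)*(-6) = -36*F)
A(b) = -5/72 + b (A(b) = 5/((-36*2)) + b = 5/(-72) + b = 5*(-1/72) + b = -5/72 + b)
(23 - A(5))*V = (23 - (-5/72 + 5))*(-1895) = (23 - 1*355/72)*(-1895) = (23 - 355/72)*(-1895) = (1301/72)*(-1895) = -2465395/72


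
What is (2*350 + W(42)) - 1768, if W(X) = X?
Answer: -1026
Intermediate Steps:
(2*350 + W(42)) - 1768 = (2*350 + 42) - 1768 = (700 + 42) - 1768 = 742 - 1768 = -1026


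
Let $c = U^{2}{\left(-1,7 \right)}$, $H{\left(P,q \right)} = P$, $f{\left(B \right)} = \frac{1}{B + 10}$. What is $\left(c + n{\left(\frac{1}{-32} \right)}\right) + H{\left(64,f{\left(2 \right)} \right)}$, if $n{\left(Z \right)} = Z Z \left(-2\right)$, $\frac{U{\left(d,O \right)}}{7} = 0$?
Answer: $\frac{32767}{512} \approx 63.998$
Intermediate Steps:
$U{\left(d,O \right)} = 0$ ($U{\left(d,O \right)} = 7 \cdot 0 = 0$)
$f{\left(B \right)} = \frac{1}{10 + B}$
$c = 0$ ($c = 0^{2} = 0$)
$n{\left(Z \right)} = - 2 Z^{2}$ ($n{\left(Z \right)} = Z^{2} \left(-2\right) = - 2 Z^{2}$)
$\left(c + n{\left(\frac{1}{-32} \right)}\right) + H{\left(64,f{\left(2 \right)} \right)} = \left(0 - 2 \left(\frac{1}{-32}\right)^{2}\right) + 64 = \left(0 - 2 \left(- \frac{1}{32}\right)^{2}\right) + 64 = \left(0 - \frac{1}{512}\right) + 64 = - \frac{1}{512} + 64 = \frac{32767}{512}$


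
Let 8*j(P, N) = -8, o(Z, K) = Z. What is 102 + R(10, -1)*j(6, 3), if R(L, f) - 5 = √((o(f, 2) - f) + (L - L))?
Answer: 97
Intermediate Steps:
j(P, N) = -1 (j(P, N) = (⅛)*(-8) = -1)
R(L, f) = 5 (R(L, f) = 5 + √((f - f) + (L - L)) = 5 + √(0 + 0) = 5 + √0 = 5 + 0 = 5)
102 + R(10, -1)*j(6, 3) = 102 + 5*(-1) = 102 - 5 = 97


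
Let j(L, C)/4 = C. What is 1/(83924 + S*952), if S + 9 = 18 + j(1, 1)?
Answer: 1/96300 ≈ 1.0384e-5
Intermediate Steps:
j(L, C) = 4*C
S = 13 (S = -9 + (18 + 4*1) = -9 + (18 + 4) = -9 + 22 = 13)
1/(83924 + S*952) = 1/(83924 + 13*952) = 1/(83924 + 12376) = 1/96300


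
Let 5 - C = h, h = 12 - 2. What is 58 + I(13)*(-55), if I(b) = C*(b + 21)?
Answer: 9408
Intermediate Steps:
h = 10
C = -5 (C = 5 - 1*10 = 5 - 10 = -5)
I(b) = -105 - 5*b (I(b) = -5*(b + 21) = -5*(21 + b) = -105 - 5*b)
58 + I(13)*(-55) = 58 + (-105 - 5*13)*(-55) = 58 + (-105 - 65)*(-55) = 58 - 170*(-55) = 58 + 9350 = 9408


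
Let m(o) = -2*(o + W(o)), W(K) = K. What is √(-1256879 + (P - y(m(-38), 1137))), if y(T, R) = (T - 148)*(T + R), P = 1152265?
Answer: I*√109770 ≈ 331.32*I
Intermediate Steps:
m(o) = -4*o (m(o) = -2*(o + o) = -4*o)
y(T, R) = (-148 + T)*(R + T)
√(-1256879 + (P - y(m(-38), 1137))) = √(-1256879 + (1152265 - ((-4*(-38))² - 148*1137 - (-592)*(-38) + 1137*(-4*(-38))))) = √(-1256879 + (1152265 - (152² - 168276 - 148*152 + 1137*152))) = √(-1256879 + (1152265 - (23104 - 168276 - 22496 + 172824))) = √(-1256879 + (1152265 - 1*5156)) = √(-1256879 + (1152265 - 5156)) = √(-1256879 + 1147109) = √(-109770) = I*√109770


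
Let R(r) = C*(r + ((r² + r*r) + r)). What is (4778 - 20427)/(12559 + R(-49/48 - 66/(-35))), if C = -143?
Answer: -22083868800/17072289193 ≈ -1.2936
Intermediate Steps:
R(r) = -286*r - 286*r² (R(r) = -143*(r + ((r² + r*r) + r)) = -143*(r + ((r² + r²) + r)) = -143*(r + (2*r² + r)) = -143*(r + (r + 2*r²)) = -143*(2*r + 2*r²) = -286*r - 286*r²)
(4778 - 20427)/(12559 + R(-49/48 - 66/(-35))) = (4778 - 20427)/(12559 - 286*(-49/48 - 66/(-35))*(1 + (-49/48 - 66/(-35)))) = -15649/(12559 - 286*(-49*1/48 - 66*(-1/35))*(1 + (-49*1/48 - 66*(-1/35)))) = -15649/(12559 - 286*(-49/48 + 66/35)*(1 + (-49/48 + 66/35))) = -15649/(12559 - 286*1453/1680*(1 + 1453/1680)) = -15649/(12559 - 286*1453/1680*3133/1680) = -15649/(12559 - 650971607/1411200) = -15649/17072289193/1411200 = -15649*1411200/17072289193 = -22083868800/17072289193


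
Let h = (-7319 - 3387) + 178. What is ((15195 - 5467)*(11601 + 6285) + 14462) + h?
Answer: 173998942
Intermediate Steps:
h = -10528 (h = -10706 + 178 = -10528)
((15195 - 5467)*(11601 + 6285) + 14462) + h = ((15195 - 5467)*(11601 + 6285) + 14462) - 10528 = (9728*17886 + 14462) - 10528 = (173995008 + 14462) - 10528 = 174009470 - 10528 = 173998942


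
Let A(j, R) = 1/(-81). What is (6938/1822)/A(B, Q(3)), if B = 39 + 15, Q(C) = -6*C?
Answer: -280989/911 ≈ -308.44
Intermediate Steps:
B = 54
A(j, R) = -1/81
(6938/1822)/A(B, Q(3)) = (6938/1822)/(-1/81) = (6938*(1/1822))*(-81) = (3469/911)*(-81) = -280989/911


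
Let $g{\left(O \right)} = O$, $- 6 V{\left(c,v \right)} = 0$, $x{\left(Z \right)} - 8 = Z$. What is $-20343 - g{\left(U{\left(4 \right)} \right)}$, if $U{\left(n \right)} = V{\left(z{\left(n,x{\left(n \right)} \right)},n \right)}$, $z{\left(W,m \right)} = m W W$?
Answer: $-20343$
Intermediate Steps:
$x{\left(Z \right)} = 8 + Z$
$z{\left(W,m \right)} = m W^{2}$ ($z{\left(W,m \right)} = W m W = m W^{2}$)
$V{\left(c,v \right)} = 0$ ($V{\left(c,v \right)} = \left(- \frac{1}{6}\right) 0 = 0$)
$U{\left(n \right)} = 0$
$-20343 - g{\left(U{\left(4 \right)} \right)} = -20343 - 0 = -20343 + 0 = -20343$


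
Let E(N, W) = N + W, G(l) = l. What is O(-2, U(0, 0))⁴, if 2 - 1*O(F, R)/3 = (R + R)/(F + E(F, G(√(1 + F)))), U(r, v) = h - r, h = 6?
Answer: 3193293456/83521 + 2097809280*I/83521 ≈ 38233.0 + 25117.0*I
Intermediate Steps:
U(r, v) = 6 - r
O(F, R) = 6 - 6*R/(√(1 + F) + 2*F) (O(F, R) = 6 - 3*(R + R)/(F + (F + √(1 + F))) = 6 - 3*2*R/(√(1 + F) + 2*F) = 6 - 6*R/(√(1 + F) + 2*F))
O(-2, U(0, 0))⁴ = (6*(√(1 - 2) - (6 - 1*0) + 2*(-2))/(√(1 - 2) + 2*(-2)))⁴ = (6*(√(-1) - (6 + 0) - 4)/(√(-1) - 4))⁴ = (6*(I - 1*6 - 4)/(I - 4))⁴ = (6*(I - 6 - 4)/(-4 + I))⁴ = (6*((-4 - I)/17)*(-10 + I))⁴ = (6*(-10 + I)*(-4 - I)/17)⁴ = 1296*(-10 + I)⁴*(-4 - I)⁴/83521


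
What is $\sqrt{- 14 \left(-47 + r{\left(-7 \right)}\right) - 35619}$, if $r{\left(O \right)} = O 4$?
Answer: $3 i \sqrt{3841} \approx 185.93 i$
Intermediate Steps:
$r{\left(O \right)} = 4 O$
$\sqrt{- 14 \left(-47 + r{\left(-7 \right)}\right) - 35619} = \sqrt{- 14 \left(-47 + 4 \left(-7\right)\right) - 35619} = \sqrt{- 14 \left(-47 - 28\right) - 35619} = \sqrt{\left(-14\right) \left(-75\right) - 35619} = \sqrt{1050 - 35619} = \sqrt{-34569} = 3 i \sqrt{3841}$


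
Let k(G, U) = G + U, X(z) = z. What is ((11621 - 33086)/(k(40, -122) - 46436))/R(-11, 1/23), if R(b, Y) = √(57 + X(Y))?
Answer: 7155*√1886/5085968 ≈ 0.061095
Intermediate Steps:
R(b, Y) = √(57 + Y)
((11621 - 33086)/(k(40, -122) - 46436))/R(-11, 1/23) = ((11621 - 33086)/((40 - 122) - 46436))/(√(57 + 1/23)) = (-21465/(-82 - 46436))/(√(57 + 1/23)) = (-21465/(-46518))/(√(1312/23)) = (-21465*(-1/46518))/((4*√1886/23)) = 7155*(√1886/328)/15506 = 7155*√1886/5085968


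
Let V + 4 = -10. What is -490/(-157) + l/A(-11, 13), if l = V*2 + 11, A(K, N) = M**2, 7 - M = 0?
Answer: 21341/7693 ≈ 2.7741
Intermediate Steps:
M = 7 (M = 7 - 1*0 = 7 + 0 = 7)
V = -14 (V = -4 - 10 = -14)
A(K, N) = 49 (A(K, N) = 7**2 = 49)
l = -17 (l = -14*2 + 11 = -28 + 11 = -17)
-490/(-157) + l/A(-11, 13) = -490/(-157) - 17/49 = -490*(-1/157) - 17*1/49 = 490/157 - 17/49 = 21341/7693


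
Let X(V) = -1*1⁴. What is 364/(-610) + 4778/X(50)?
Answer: -1457472/305 ≈ -4778.6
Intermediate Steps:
X(V) = -1 (X(V) = -1*1 = -1)
364/(-610) + 4778/X(50) = 364/(-610) + 4778/(-1) = 364*(-1/610) + 4778*(-1) = -182/305 - 4778 = -1457472/305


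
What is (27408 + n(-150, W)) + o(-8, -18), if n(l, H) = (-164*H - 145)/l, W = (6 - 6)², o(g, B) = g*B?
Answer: 826589/30 ≈ 27553.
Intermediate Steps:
o(g, B) = B*g
W = 0 (W = 0² = 0)
n(l, H) = (-145 - 164*H)/l
(27408 + n(-150, W)) + o(-8, -18) = (27408 + (-145 - 164*0)/(-150)) - 18*(-8) = (27408 - (-145 + 0)/150) + 144 = (27408 - 1/150*(-145)) + 144 = (27408 + 29/30) + 144 = 822269/30 + 144 = 826589/30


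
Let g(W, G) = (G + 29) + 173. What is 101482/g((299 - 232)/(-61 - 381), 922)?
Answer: 50741/562 ≈ 90.286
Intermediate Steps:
g(W, G) = 202 + G (g(W, G) = (29 + G) + 173 = 202 + G)
101482/g((299 - 232)/(-61 - 381), 922) = 101482/(202 + 922) = 101482/1124 = 101482*(1/1124) = 50741/562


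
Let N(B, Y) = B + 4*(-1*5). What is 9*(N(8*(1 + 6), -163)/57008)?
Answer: 81/14252 ≈ 0.0056834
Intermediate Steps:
N(B, Y) = -20 + B (N(B, Y) = B + 4*(-5) = B - 20 = -20 + B)
9*(N(8*(1 + 6), -163)/57008) = 9*((-20 + 8*(1 + 6))/57008) = 9*((-20 + 8*7)*(1/57008)) = 9*((-20 + 56)*(1/57008)) = 9*(36*(1/57008)) = 9*(9/14252) = 81/14252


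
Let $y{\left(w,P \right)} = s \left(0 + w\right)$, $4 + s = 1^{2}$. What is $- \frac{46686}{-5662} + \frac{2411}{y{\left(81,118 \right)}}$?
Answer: $- \frac{1153192}{687933} \approx -1.6763$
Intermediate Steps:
$s = -3$ ($s = -4 + 1^{2} = -4 + 1 = -3$)
$y{\left(w,P \right)} = - 3 w$ ($y{\left(w,P \right)} = - 3 \left(0 + w\right) = - 3 w$)
$- \frac{46686}{-5662} + \frac{2411}{y{\left(81,118 \right)}} = - \frac{46686}{-5662} + \frac{2411}{\left(-3\right) 81} = \left(-46686\right) \left(- \frac{1}{5662}\right) + \frac{2411}{-243} = \frac{23343}{2831} + 2411 \left(- \frac{1}{243}\right) = \frac{23343}{2831} - \frac{2411}{243} = - \frac{1153192}{687933}$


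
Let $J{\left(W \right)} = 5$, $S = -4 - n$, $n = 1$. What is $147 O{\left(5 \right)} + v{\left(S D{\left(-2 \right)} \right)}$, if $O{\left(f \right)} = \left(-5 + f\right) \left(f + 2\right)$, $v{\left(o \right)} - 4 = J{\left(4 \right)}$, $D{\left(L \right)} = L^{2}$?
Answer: $9$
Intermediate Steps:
$S = -5$ ($S = -4 - 1 = -5$)
$v{\left(o \right)} = 9$ ($v{\left(o \right)} = 4 + 5 = 9$)
$O{\left(f \right)} = \left(-5 + f\right) \left(2 + f\right)$
$147 O{\left(5 \right)} + v{\left(S D{\left(-2 \right)} \right)} = 147 \left(-10 + 5^{2} - 15\right) + 9 = 147 \left(-10 + 25 - 15\right) + 9 = 147 \cdot 0 + 9 = 0 + 9 = 9$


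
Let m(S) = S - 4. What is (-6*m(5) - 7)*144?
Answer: -1872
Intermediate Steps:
m(S) = -4 + S
(-6*m(5) - 7)*144 = (-6*(-4 + 5) - 7)*144 = (-6*1 - 7)*144 = (-6 - 7)*144 = -13*144 = -1872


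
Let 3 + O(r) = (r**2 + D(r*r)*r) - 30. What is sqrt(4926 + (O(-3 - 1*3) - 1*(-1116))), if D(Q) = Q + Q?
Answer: sqrt(5613) ≈ 74.920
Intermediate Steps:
D(Q) = 2*Q
O(r) = -33 + r**2 + 2*r**3 (O(r) = -3 + ((r**2 + (2*(r*r))*r) - 30) = -3 + ((r**2 + (2*r**2)*r) - 30) = -3 + ((r**2 + 2*r**3) - 30) = -3 + (-30 + r**2 + 2*r**3) = -33 + r**2 + 2*r**3)
sqrt(4926 + (O(-3 - 1*3) - 1*(-1116))) = sqrt(4926 + ((-33 + (-3 - 1*3)**2 + 2*(-3 - 1*3)**3) - 1*(-1116))) = sqrt(4926 + ((-33 + (-3 - 3)**2 + 2*(-3 - 3)**3) + 1116)) = sqrt(4926 + ((-33 + (-6)**2 + 2*(-6)**3) + 1116)) = sqrt(4926 + ((-33 + 36 + 2*(-216)) + 1116)) = sqrt(4926 + ((-33 + 36 - 432) + 1116)) = sqrt(4926 + (-429 + 1116)) = sqrt(4926 + 687) = sqrt(5613)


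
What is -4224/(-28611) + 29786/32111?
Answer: 29934670/27840237 ≈ 1.0752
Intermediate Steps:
-4224/(-28611) + 29786/32111 = -4224*(-1/28611) + 29786*(1/32111) = 128/867 + 29786/32111 = 29934670/27840237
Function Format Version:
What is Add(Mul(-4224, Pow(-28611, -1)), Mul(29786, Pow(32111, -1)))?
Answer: Rational(29934670, 27840237) ≈ 1.0752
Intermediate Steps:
Add(Mul(-4224, Pow(-28611, -1)), Mul(29786, Pow(32111, -1))) = Add(Mul(-4224, Rational(-1, 28611)), Mul(29786, Rational(1, 32111))) = Add(Rational(128, 867), Rational(29786, 32111)) = Rational(29934670, 27840237)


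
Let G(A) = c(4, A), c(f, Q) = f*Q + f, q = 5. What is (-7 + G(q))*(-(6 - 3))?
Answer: -51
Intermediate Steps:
c(f, Q) = f + Q*f (c(f, Q) = Q*f + f = f + Q*f)
G(A) = 4 + 4*A (G(A) = 4*(1 + A) = 4 + 4*A)
(-7 + G(q))*(-(6 - 3)) = (-7 + (4 + 4*5))*(-(6 - 3)) = (-7 + (4 + 20))*(-1*3) = (-7 + 24)*(-3) = 17*(-3) = -51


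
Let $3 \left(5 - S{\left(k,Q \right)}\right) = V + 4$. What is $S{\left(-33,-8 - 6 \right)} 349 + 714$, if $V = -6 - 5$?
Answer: $\frac{9820}{3} \approx 3273.3$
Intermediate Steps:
$V = -11$
$S{\left(k,Q \right)} = \frac{22}{3}$ ($S{\left(k,Q \right)} = 5 - \frac{-11 + 4}{3} = 5 - - \frac{7}{3} = 5 + \frac{7}{3} = \frac{22}{3}$)
$S{\left(-33,-8 - 6 \right)} 349 + 714 = \frac{22}{3} \cdot 349 + 714 = \frac{7678}{3} + 714 = \frac{9820}{3}$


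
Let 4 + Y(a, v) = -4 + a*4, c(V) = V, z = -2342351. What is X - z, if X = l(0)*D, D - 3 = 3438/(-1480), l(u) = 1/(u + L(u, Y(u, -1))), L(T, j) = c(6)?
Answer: 3466679647/1480 ≈ 2.3424e+6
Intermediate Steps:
Y(a, v) = -8 + 4*a (Y(a, v) = -4 + (-4 + a*4) = -4 + (-4 + 4*a) = -8 + 4*a)
L(T, j) = 6
l(u) = 1/(6 + u) (l(u) = 1/(u + 6) = 1/(6 + u))
D = 501/740 (D = 3 + 3438/(-1480) = 3 + 3438*(-1/1480) = 3 - 1719/740 = 501/740 ≈ 0.67703)
X = 167/1480 (X = (501/740)/(6 + 0) = (501/740)/6 = (⅙)*(501/740) = 167/1480 ≈ 0.11284)
X - z = 167/1480 - 1*(-2342351) = 167/1480 + 2342351 = 3466679647/1480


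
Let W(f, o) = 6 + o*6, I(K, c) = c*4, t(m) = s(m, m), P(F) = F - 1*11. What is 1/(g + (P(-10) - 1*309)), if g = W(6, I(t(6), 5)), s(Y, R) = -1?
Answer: -1/204 ≈ -0.0049020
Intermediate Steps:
P(F) = -11 + F (P(F) = F - 11 = -11 + F)
t(m) = -1
I(K, c) = 4*c
W(f, o) = 6 + 6*o
g = 126 (g = 6 + 6*(4*5) = 6 + 6*20 = 6 + 120 = 126)
1/(g + (P(-10) - 1*309)) = 1/(126 + ((-11 - 10) - 1*309)) = 1/(126 + (-21 - 309)) = 1/(126 - 330) = 1/(-204) = -1/204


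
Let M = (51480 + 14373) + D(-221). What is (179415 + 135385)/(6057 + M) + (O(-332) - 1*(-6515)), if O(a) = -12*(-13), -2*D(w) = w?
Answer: 961527111/144041 ≈ 6675.4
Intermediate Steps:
D(w) = -w/2
O(a) = 156
M = 131927/2 (M = (51480 + 14373) - ½*(-221) = 65853 + 221/2 = 131927/2 ≈ 65964.)
(179415 + 135385)/(6057 + M) + (O(-332) - 1*(-6515)) = (179415 + 135385)/(6057 + 131927/2) + (156 - 1*(-6515)) = 314800/(144041/2) + (156 + 6515) = 314800*(2/144041) + 6671 = 629600/144041 + 6671 = 961527111/144041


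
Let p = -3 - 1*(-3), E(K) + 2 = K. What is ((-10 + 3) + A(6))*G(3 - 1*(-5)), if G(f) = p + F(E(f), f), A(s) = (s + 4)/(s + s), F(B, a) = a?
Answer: -148/3 ≈ -49.333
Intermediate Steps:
E(K) = -2 + K
p = 0 (p = -3 + 3 = 0)
A(s) = (4 + s)/(2*s) (A(s) = (4 + s)/((2*s)) = (4 + s)*(1/(2*s)) = (4 + s)/(2*s))
G(f) = f (G(f) = 0 + f = f)
((-10 + 3) + A(6))*G(3 - 1*(-5)) = ((-10 + 3) + (1/2)*(4 + 6)/6)*(3 - 1*(-5)) = (-7 + (1/2)*(1/6)*10)*(3 + 5) = (-7 + 5/6)*8 = -37/6*8 = -148/3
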